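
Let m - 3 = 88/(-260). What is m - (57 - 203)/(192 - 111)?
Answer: 23503/5265 ≈ 4.4640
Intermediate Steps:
m = 173/65 (m = 3 + 88/(-260) = 3 + 88*(-1/260) = 3 - 22/65 = 173/65 ≈ 2.6615)
m - (57 - 203)/(192 - 111) = 173/65 - (57 - 203)/(192 - 111) = 173/65 - (-146)/81 = 173/65 - 1*(-146/81) = 173/65 + 146/81 = 23503/5265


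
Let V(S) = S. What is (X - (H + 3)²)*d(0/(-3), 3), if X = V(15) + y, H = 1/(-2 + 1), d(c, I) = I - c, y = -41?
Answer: -90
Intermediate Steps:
H = -1 (H = 1/(-1) = -1)
X = -26 (X = 15 - 41 = -26)
(X - (H + 3)²)*d(0/(-3), 3) = (-26 - (-1 + 3)²)*(3 - 0/(-3)) = (-26 - 1*2²)*(3 - 0*(-1)/3) = (-26 - 1*4)*(3 - 1*0) = (-26 - 4)*(3 + 0) = -30*3 = -90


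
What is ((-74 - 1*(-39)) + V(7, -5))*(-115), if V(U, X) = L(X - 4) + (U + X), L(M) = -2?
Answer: 4025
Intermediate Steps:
V(U, X) = -2 + U + X (V(U, X) = -2 + (U + X) = -2 + U + X)
((-74 - 1*(-39)) + V(7, -5))*(-115) = ((-74 - 1*(-39)) + (-2 + 7 - 5))*(-115) = ((-74 + 39) + 0)*(-115) = (-35 + 0)*(-115) = -35*(-115) = 4025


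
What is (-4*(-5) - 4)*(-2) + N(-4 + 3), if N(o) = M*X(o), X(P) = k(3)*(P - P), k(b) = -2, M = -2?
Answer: -32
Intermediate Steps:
X(P) = 0 (X(P) = -2*(P - P) = -2*0 = 0)
N(o) = 0 (N(o) = -2*0 = 0)
(-4*(-5) - 4)*(-2) + N(-4 + 3) = (-4*(-5) - 4)*(-2) + 0 = (20 - 4)*(-2) + 0 = 16*(-2) + 0 = -32 + 0 = -32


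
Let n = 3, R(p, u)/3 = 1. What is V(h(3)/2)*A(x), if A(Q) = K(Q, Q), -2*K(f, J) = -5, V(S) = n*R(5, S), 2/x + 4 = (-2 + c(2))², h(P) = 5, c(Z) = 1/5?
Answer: 45/2 ≈ 22.500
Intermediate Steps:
c(Z) = ⅕
R(p, u) = 3 (R(p, u) = 3*1 = 3)
x = -50/19 (x = 2/(-4 + (-2 + ⅕)²) = 2/(-4 + (-9/5)²) = 2/(-4 + 81/25) = 2/(-19/25) = 2*(-25/19) = -50/19 ≈ -2.6316)
V(S) = 9 (V(S) = 3*3 = 9)
K(f, J) = 5/2 (K(f, J) = -½*(-5) = 5/2)
A(Q) = 5/2
V(h(3)/2)*A(x) = 9*(5/2) = 45/2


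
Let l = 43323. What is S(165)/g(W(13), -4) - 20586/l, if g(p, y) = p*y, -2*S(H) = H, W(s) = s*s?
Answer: -6894659/19524232 ≈ -0.35313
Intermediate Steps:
W(s) = s²
S(H) = -H/2
S(165)/g(W(13), -4) - 20586/l = (-½*165)/((13²*(-4))) - 20586/43323 = -165/(2*(169*(-4))) - 20586*1/43323 = -165/2/(-676) - 6862/14441 = -165/2*(-1/676) - 6862/14441 = 165/1352 - 6862/14441 = -6894659/19524232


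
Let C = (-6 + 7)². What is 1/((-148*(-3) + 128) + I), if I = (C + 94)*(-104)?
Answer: -1/9308 ≈ -0.00010743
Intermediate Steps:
C = 1 (C = 1² = 1)
I = -9880 (I = (1 + 94)*(-104) = 95*(-104) = -9880)
1/((-148*(-3) + 128) + I) = 1/((-148*(-3) + 128) - 9880) = 1/((444 + 128) - 9880) = 1/(572 - 9880) = 1/(-9308) = -1/9308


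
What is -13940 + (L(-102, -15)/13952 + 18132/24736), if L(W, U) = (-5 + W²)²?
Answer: -66741942315/10784896 ≈ -6188.5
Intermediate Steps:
-13940 + (L(-102, -15)/13952 + 18132/24736) = -13940 + ((-5 + (-102)²)²/13952 + 18132/24736) = -13940 + ((-5 + 10404)²*(1/13952) + 18132*(1/24736)) = -13940 + (10399²*(1/13952) + 4533/6184) = -13940 + (108139201*(1/13952) + 4533/6184) = -13940 + (108139201/13952 + 4533/6184) = -13940 + 83599507925/10784896 = -66741942315/10784896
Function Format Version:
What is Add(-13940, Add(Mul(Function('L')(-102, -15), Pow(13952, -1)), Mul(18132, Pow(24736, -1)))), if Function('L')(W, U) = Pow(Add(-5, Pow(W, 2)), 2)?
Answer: Rational(-66741942315, 10784896) ≈ -6188.5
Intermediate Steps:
Add(-13940, Add(Mul(Function('L')(-102, -15), Pow(13952, -1)), Mul(18132, Pow(24736, -1)))) = Add(-13940, Add(Mul(Pow(Add(-5, Pow(-102, 2)), 2), Pow(13952, -1)), Mul(18132, Pow(24736, -1)))) = Add(-13940, Add(Mul(Pow(Add(-5, 10404), 2), Rational(1, 13952)), Mul(18132, Rational(1, 24736)))) = Add(-13940, Add(Mul(Pow(10399, 2), Rational(1, 13952)), Rational(4533, 6184))) = Add(-13940, Add(Mul(108139201, Rational(1, 13952)), Rational(4533, 6184))) = Add(-13940, Add(Rational(108139201, 13952), Rational(4533, 6184))) = Add(-13940, Rational(83599507925, 10784896)) = Rational(-66741942315, 10784896)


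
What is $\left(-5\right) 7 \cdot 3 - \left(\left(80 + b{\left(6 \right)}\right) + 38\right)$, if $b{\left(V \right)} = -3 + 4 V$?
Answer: $-244$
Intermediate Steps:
$\left(-5\right) 7 \cdot 3 - \left(\left(80 + b{\left(6 \right)}\right) + 38\right) = \left(-5\right) 7 \cdot 3 - \left(\left(80 + \left(-3 + 4 \cdot 6\right)\right) + 38\right) = \left(-35\right) 3 - \left(\left(80 + \left(-3 + 24\right)\right) + 38\right) = -105 - \left(\left(80 + 21\right) + 38\right) = -105 - \left(101 + 38\right) = -105 - 139 = -244$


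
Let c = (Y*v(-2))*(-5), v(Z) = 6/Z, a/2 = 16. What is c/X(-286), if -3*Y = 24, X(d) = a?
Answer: -15/4 ≈ -3.7500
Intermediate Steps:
a = 32 (a = 2*16 = 32)
X(d) = 32
Y = -8 (Y = -⅓*24 = -8)
c = -120 (c = -48/(-2)*(-5) = -48*(-1)/2*(-5) = -8*(-3)*(-5) = 24*(-5) = -120)
c/X(-286) = -120/32 = -120*1/32 = -15/4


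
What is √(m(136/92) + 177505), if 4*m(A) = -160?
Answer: √177465 ≈ 421.27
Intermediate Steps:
m(A) = -40 (m(A) = (¼)*(-160) = -40)
√(m(136/92) + 177505) = √(-40 + 177505) = √177465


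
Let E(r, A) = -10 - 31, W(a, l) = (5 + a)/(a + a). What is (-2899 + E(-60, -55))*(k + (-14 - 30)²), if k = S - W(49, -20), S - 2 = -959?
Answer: -2876640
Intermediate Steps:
S = -957 (S = 2 - 959 = -957)
W(a, l) = (5 + a)/(2*a) (W(a, l) = (5 + a)/((2*a)) = (5 + a)*(1/(2*a)) = (5 + a)/(2*a))
E(r, A) = -41
k = -46920/49 (k = -957 - (5 + 49)/(2*49) = -957 - 54/(2*49) = -957 - 1*27/49 = -957 - 27/49 = -46920/49 ≈ -957.55)
(-2899 + E(-60, -55))*(k + (-14 - 30)²) = (-2899 - 41)*(-46920/49 + (-14 - 30)²) = -2940*(-46920/49 + (-44)²) = -2940*(-46920/49 + 1936) = -2940*47944/49 = -2876640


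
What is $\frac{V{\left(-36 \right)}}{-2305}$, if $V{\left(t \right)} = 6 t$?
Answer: $\frac{216}{2305} \approx 0.093709$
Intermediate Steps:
$\frac{V{\left(-36 \right)}}{-2305} = \frac{6 \left(-36\right)}{-2305} = \left(-216\right) \left(- \frac{1}{2305}\right) = \frac{216}{2305}$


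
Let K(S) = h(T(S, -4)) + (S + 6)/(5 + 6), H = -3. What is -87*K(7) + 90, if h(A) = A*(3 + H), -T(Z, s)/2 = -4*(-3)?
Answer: -141/11 ≈ -12.818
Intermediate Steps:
T(Z, s) = -24 (T(Z, s) = -(-8)*(-3) = -2*12 = -24)
h(A) = 0 (h(A) = A*(3 - 3) = A*0 = 0)
K(S) = 6/11 + S/11 (K(S) = 0 + (S + 6)/(5 + 6) = 0 + (6 + S)/11 = 0 + (6 + S)*(1/11) = 0 + (6/11 + S/11) = 6/11 + S/11)
-87*K(7) + 90 = -87*(6/11 + (1/11)*7) + 90 = -87*(6/11 + 7/11) + 90 = -87*13/11 + 90 = -1131/11 + 90 = -141/11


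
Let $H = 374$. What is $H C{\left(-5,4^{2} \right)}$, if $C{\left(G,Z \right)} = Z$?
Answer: $5984$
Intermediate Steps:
$H C{\left(-5,4^{2} \right)} = 374 \cdot 4^{2} = 374 \cdot 16 = 5984$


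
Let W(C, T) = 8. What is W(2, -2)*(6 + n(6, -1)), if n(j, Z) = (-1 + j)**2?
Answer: 248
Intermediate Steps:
W(2, -2)*(6 + n(6, -1)) = 8*(6 + (-1 + 6)**2) = 8*(6 + 5**2) = 8*(6 + 25) = 8*31 = 248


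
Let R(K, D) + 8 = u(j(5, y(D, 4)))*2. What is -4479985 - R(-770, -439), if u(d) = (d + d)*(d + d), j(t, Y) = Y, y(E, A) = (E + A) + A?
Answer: -5966065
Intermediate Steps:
y(E, A) = E + 2*A (y(E, A) = (A + E) + A = E + 2*A)
u(d) = 4*d² (u(d) = (2*d)*(2*d) = 4*d²)
R(K, D) = -8 + 8*(8 + D)² (R(K, D) = -8 + (4*(D + 2*4)²)*2 = -8 + (4*(D + 8)²)*2 = -8 + (4*(8 + D)²)*2 = -8 + 8*(8 + D)²)
-4479985 - R(-770, -439) = -4479985 - (-8 + 8*(8 - 439)²) = -4479985 - (-8 + 8*(-431)²) = -4479985 - (-8 + 8*185761) = -4479985 - (-8 + 1486088) = -4479985 - 1*1486080 = -4479985 - 1486080 = -5966065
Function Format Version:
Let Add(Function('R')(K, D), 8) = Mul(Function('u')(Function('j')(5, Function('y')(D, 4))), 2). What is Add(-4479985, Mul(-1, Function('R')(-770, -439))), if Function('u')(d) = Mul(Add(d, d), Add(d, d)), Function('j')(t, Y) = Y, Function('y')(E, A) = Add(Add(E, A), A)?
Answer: -5966065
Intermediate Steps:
Function('y')(E, A) = Add(E, Mul(2, A)) (Function('y')(E, A) = Add(Add(A, E), A) = Add(E, Mul(2, A)))
Function('u')(d) = Mul(4, Pow(d, 2)) (Function('u')(d) = Mul(Mul(2, d), Mul(2, d)) = Mul(4, Pow(d, 2)))
Function('R')(K, D) = Add(-8, Mul(8, Pow(Add(8, D), 2))) (Function('R')(K, D) = Add(-8, Mul(Mul(4, Pow(Add(D, Mul(2, 4)), 2)), 2)) = Add(-8, Mul(Mul(4, Pow(Add(D, 8), 2)), 2)) = Add(-8, Mul(Mul(4, Pow(Add(8, D), 2)), 2)) = Add(-8, Mul(8, Pow(Add(8, D), 2))))
Add(-4479985, Mul(-1, Function('R')(-770, -439))) = Add(-4479985, Mul(-1, Add(-8, Mul(8, Pow(Add(8, -439), 2))))) = Add(-4479985, Mul(-1, Add(-8, Mul(8, Pow(-431, 2))))) = Add(-4479985, Mul(-1, Add(-8, Mul(8, 185761)))) = Add(-4479985, Mul(-1, Add(-8, 1486088))) = Add(-4479985, Mul(-1, 1486080)) = Add(-4479985, -1486080) = -5966065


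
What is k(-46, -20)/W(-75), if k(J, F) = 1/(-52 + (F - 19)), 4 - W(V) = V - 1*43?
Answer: -1/11102 ≈ -9.0074e-5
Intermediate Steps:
W(V) = 47 - V (W(V) = 4 - (V - 1*43) = 4 - (V - 43) = 4 - (-43 + V) = 4 + (43 - V) = 47 - V)
k(J, F) = 1/(-71 + F) (k(J, F) = 1/(-52 + (-19 + F)) = 1/(-71 + F))
k(-46, -20)/W(-75) = 1/((-71 - 20)*(47 - 1*(-75))) = 1/((-91)*(47 + 75)) = -1/91/122 = -1/91*1/122 = -1/11102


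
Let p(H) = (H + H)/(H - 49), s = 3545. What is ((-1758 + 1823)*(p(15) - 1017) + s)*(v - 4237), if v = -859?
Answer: 5424666520/17 ≈ 3.1910e+8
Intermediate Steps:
p(H) = 2*H/(-49 + H) (p(H) = (2*H)/(-49 + H) = 2*H/(-49 + H))
((-1758 + 1823)*(p(15) - 1017) + s)*(v - 4237) = ((-1758 + 1823)*(2*15/(-49 + 15) - 1017) + 3545)*(-859 - 4237) = (65*(2*15/(-34) - 1017) + 3545)*(-5096) = (65*(2*15*(-1/34) - 1017) + 3545)*(-5096) = (65*(-15/17 - 1017) + 3545)*(-5096) = (65*(-17304/17) + 3545)*(-5096) = (-1124760/17 + 3545)*(-5096) = -1064495/17*(-5096) = 5424666520/17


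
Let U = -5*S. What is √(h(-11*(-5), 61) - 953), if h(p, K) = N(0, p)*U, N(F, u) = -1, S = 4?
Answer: I*√933 ≈ 30.545*I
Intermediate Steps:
U = -20 (U = -5*4 = -20)
h(p, K) = 20 (h(p, K) = -1*(-20) = 20)
√(h(-11*(-5), 61) - 953) = √(20 - 953) = √(-933) = I*√933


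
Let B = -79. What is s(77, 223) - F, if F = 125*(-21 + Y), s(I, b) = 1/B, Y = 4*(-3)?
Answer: 325874/79 ≈ 4125.0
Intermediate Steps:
Y = -12
s(I, b) = -1/79 (s(I, b) = 1/(-79) = -1/79)
F = -4125 (F = 125*(-21 - 12) = 125*(-33) = -4125)
s(77, 223) - F = -1/79 - 1*(-4125) = -1/79 + 4125 = 325874/79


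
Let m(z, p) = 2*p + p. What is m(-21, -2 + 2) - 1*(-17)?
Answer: 17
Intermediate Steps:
m(z, p) = 3*p
m(-21, -2 + 2) - 1*(-17) = 3*(-2 + 2) - 1*(-17) = 3*0 + 17 = 0 + 17 = 17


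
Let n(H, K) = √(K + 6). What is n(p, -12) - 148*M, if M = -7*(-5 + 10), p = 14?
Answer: 5180 + I*√6 ≈ 5180.0 + 2.4495*I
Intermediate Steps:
M = -35 (M = -7*5 = -35)
n(H, K) = √(6 + K)
n(p, -12) - 148*M = √(6 - 12) - 148*(-35) = √(-6) + 5180 = I*√6 + 5180 = 5180 + I*√6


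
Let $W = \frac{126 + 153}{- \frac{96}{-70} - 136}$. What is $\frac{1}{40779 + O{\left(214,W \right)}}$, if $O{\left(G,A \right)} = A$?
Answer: $\frac{152}{6198093} \approx 2.4524 \cdot 10^{-5}$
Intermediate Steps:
$W = - \frac{315}{152}$ ($W = \frac{279}{\left(-96\right) \left(- \frac{1}{70}\right) - 136} = \frac{279}{\frac{48}{35} - 136} = \frac{279}{- \frac{4712}{35}} = 279 \left(- \frac{35}{4712}\right) = - \frac{315}{152} \approx -2.0724$)
$\frac{1}{40779 + O{\left(214,W \right)}} = \frac{1}{40779 - \frac{315}{152}} = \frac{1}{\frac{6198093}{152}} = \frac{152}{6198093}$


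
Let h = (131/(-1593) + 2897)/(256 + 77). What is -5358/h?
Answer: -1421126451/2307395 ≈ -615.90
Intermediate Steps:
h = 4614790/530469 (h = (131*(-1/1593) + 2897)/333 = (-131/1593 + 2897)*(1/333) = (4614790/1593)*(1/333) = 4614790/530469 ≈ 8.6994)
-5358/h = -5358/4614790/530469 = -5358*530469/4614790 = -1421126451/2307395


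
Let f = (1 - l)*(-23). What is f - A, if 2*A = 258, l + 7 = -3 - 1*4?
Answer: -474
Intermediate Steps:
l = -14 (l = -7 + (-3 - 1*4) = -7 + (-3 - 4) = -7 - 7 = -14)
A = 129 (A = (½)*258 = 129)
f = -345 (f = (1 - 1*(-14))*(-23) = (1 + 14)*(-23) = 15*(-23) = -345)
f - A = -345 - 1*129 = -345 - 129 = -474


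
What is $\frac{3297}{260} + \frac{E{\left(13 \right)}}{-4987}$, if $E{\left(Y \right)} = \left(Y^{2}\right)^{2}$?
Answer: $\frac{9016279}{1296620} \approx 6.9537$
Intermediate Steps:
$E{\left(Y \right)} = Y^{4}$
$\frac{3297}{260} + \frac{E{\left(13 \right)}}{-4987} = \frac{3297}{260} + \frac{13^{4}}{-4987} = 3297 \cdot \frac{1}{260} + 28561 \left(- \frac{1}{4987}\right) = \frac{3297}{260} - \frac{28561}{4987} = \frac{9016279}{1296620}$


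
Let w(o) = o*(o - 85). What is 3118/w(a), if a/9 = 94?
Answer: 1559/321903 ≈ 0.0048431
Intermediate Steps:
a = 846 (a = 9*94 = 846)
w(o) = o*(-85 + o)
3118/w(a) = 3118/((846*(-85 + 846))) = 3118/((846*761)) = 3118/643806 = 3118*(1/643806) = 1559/321903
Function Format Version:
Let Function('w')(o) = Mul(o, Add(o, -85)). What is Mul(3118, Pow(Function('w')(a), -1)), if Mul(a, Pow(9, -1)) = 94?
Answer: Rational(1559, 321903) ≈ 0.0048431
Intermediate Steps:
a = 846 (a = Mul(9, 94) = 846)
Function('w')(o) = Mul(o, Add(-85, o))
Mul(3118, Pow(Function('w')(a), -1)) = Mul(3118, Pow(Mul(846, Add(-85, 846)), -1)) = Mul(3118, Pow(Mul(846, 761), -1)) = Mul(3118, Pow(643806, -1)) = Mul(3118, Rational(1, 643806)) = Rational(1559, 321903)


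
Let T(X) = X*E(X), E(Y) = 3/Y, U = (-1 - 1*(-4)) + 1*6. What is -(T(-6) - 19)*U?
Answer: 144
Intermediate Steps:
U = 9 (U = (-1 + 4) + 6 = 3 + 6 = 9)
T(X) = 3 (T(X) = X*(3/X) = 3)
-(T(-6) - 19)*U = -(3 - 19)*9 = -(-16)*9 = -1*(-144) = 144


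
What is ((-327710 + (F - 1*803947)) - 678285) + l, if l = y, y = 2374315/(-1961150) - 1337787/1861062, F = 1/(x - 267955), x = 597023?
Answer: -36230237098352407380449/20017325679435140 ≈ -1.8099e+6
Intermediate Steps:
F = 1/329068 (F = 1/(597023 - 267955) = 1/329068 ≈ 3.0389e-6)
y = -117372473293/60830362355 (y = 2374315*(-1/1961150) - 1337787*1/1861062 = -474863/392230 - 445929/620354 = -117372473293/60830362355 ≈ -1.9295)
l = -117372473293/60830362355 ≈ -1.9295
((-327710 + (F - 1*803947)) - 678285) + l = ((-327710 + (1/329068 - 1*803947)) - 678285) - 117372473293/60830362355 = ((-327710 + (1/329068 - 803947)) - 678285) - 117372473293/60830362355 = ((-327710 - 264553231395/329068) - 678285) - 117372473293/60830362355 = (-372392105675/329068 - 678285) - 117372473293/60830362355 = -595593994055/329068 - 117372473293/60830362355 = -36230237098352407380449/20017325679435140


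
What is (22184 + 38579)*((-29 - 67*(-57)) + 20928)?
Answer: 1501939834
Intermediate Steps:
(22184 + 38579)*((-29 - 67*(-57)) + 20928) = 60763*((-29 + 3819) + 20928) = 60763*(3790 + 20928) = 60763*24718 = 1501939834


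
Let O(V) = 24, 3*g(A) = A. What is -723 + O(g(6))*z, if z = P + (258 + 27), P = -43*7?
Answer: -1107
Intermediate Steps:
g(A) = A/3
P = -301
z = -16 (z = -301 + (258 + 27) = -301 + 285 = -16)
-723 + O(g(6))*z = -723 + 24*(-16) = -723 - 384 = -1107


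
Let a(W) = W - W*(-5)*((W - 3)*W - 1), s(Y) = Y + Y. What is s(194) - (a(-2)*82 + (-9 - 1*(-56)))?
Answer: 7885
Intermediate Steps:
s(Y) = 2*Y
a(W) = W + 5*W*(-1 + W*(-3 + W)) (a(W) = W - (-5*W)*((-3 + W)*W - 1) = W - (-5*W)*(W*(-3 + W) - 1) = W - (-5*W)*(-1 + W*(-3 + W)) = W - (-5)*W*(-1 + W*(-3 + W)) = W + 5*W*(-1 + W*(-3 + W)))
s(194) - (a(-2)*82 + (-9 - 1*(-56))) = 2*194 - (-2*(-4 - 15*(-2) + 5*(-2)²)*82 + (-9 - 1*(-56))) = 388 - (-2*(-4 + 30 + 5*4)*82 + (-9 + 56)) = 388 - (-2*(-4 + 30 + 20)*82 + 47) = 388 - (-2*46*82 + 47) = 388 - (-92*82 + 47) = 388 - (-7544 + 47) = 388 - 1*(-7497) = 388 + 7497 = 7885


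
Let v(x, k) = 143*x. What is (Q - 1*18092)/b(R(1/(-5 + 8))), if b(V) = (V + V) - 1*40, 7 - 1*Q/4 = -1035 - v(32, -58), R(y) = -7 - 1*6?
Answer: -730/11 ≈ -66.364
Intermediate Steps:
R(y) = -13 (R(y) = -7 - 6 = -13)
Q = 22472 (Q = 28 - 4*(-1035 - 143*32) = 28 - 4*(-1035 - 1*4576) = 28 - 4*(-1035 - 4576) = 28 - 4*(-5611) = 28 + 22444 = 22472)
b(V) = -40 + 2*V (b(V) = 2*V - 40 = -40 + 2*V)
(Q - 1*18092)/b(R(1/(-5 + 8))) = (22472 - 1*18092)/(-40 + 2*(-13)) = (22472 - 18092)/(-40 - 26) = 4380/(-66) = 4380*(-1/66) = -730/11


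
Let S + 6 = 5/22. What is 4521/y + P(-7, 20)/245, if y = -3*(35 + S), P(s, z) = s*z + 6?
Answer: -8208892/157535 ≈ -52.108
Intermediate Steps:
S = -127/22 (S = -6 + 5/22 = -127/22 ≈ -5.7727)
P(s, z) = 6 + s*z
y = -1929/22 (y = -3*(35 - 127/22) = -3*643/22 = -1929/22 ≈ -87.682)
4521/y + P(-7, 20)/245 = 4521/(-1929/22) + (6 - 7*20)/245 = 4521*(-22/1929) + (6 - 140)*(1/245) = -33154/643 - 134*1/245 = -33154/643 - 134/245 = -8208892/157535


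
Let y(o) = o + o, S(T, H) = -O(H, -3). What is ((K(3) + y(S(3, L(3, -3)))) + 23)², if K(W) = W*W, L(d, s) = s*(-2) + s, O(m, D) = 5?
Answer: 484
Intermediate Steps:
L(d, s) = -s (L(d, s) = -2*s + s = -s)
K(W) = W²
S(T, H) = -5 (S(T, H) = -1*5 = -5)
y(o) = 2*o
((K(3) + y(S(3, L(3, -3)))) + 23)² = ((3² + 2*(-5)) + 23)² = ((9 - 10) + 23)² = (-1 + 23)² = 22² = 484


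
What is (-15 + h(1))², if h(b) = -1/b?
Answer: 256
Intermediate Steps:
(-15 + h(1))² = (-15 - 1/1)² = (-15 - 1*1)² = (-15 - 1)² = (-16)² = 256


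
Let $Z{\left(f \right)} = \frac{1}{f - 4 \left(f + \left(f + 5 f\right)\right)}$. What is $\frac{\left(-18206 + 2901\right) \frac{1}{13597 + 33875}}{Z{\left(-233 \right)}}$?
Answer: $- \frac{32094585}{15824} \approx -2028.2$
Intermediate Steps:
$Z{\left(f \right)} = - \frac{1}{27 f}$ ($Z{\left(f \right)} = \frac{1}{f - 4 \left(f + 6 f\right)} = \frac{1}{f - 4 \cdot 7 f} = \frac{1}{f - 28 f} = \frac{1}{\left(-27\right) f} = - \frac{1}{27 f}$)
$\frac{\left(-18206 + 2901\right) \frac{1}{13597 + 33875}}{Z{\left(-233 \right)}} = \frac{\left(-18206 + 2901\right) \frac{1}{13597 + 33875}}{\left(- \frac{1}{27}\right) \frac{1}{-233}} = \frac{\left(-15305\right) \frac{1}{47472}}{\left(- \frac{1}{27}\right) \left(- \frac{1}{233}\right)} = \left(-15305\right) \frac{1}{47472} \frac{1}{\frac{1}{6291}} = \left(- \frac{15305}{47472}\right) 6291 = - \frac{32094585}{15824}$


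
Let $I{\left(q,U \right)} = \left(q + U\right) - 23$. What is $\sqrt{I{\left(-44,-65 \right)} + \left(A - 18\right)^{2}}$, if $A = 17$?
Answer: $i \sqrt{131} \approx 11.446 i$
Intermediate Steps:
$I{\left(q,U \right)} = -23 + U + q$ ($I{\left(q,U \right)} = \left(U + q\right) - 23 = -23 + U + q$)
$\sqrt{I{\left(-44,-65 \right)} + \left(A - 18\right)^{2}} = \sqrt{\left(-23 - 65 - 44\right) + \left(17 - 18\right)^{2}} = \sqrt{-132 + \left(-1\right)^{2}} = \sqrt{-132 + 1} = \sqrt{-131} = i \sqrt{131}$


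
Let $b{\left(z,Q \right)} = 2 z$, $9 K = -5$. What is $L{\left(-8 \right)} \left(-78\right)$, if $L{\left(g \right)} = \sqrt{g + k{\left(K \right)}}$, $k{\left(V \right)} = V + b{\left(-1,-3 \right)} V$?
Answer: $- 26 i \sqrt{67} \approx - 212.82 i$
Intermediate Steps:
$K = - \frac{5}{9}$ ($K = \frac{1}{9} \left(-5\right) = - \frac{5}{9} \approx -0.55556$)
$k{\left(V \right)} = - V$ ($k{\left(V \right)} = V + 2 \left(-1\right) V = V - 2 V = - V$)
$L{\left(g \right)} = \sqrt{\frac{5}{9} + g}$ ($L{\left(g \right)} = \sqrt{g - - \frac{5}{9}} = \sqrt{g + \frac{5}{9}} = \sqrt{\frac{5}{9} + g}$)
$L{\left(-8 \right)} \left(-78\right) = \frac{\sqrt{5 + 9 \left(-8\right)}}{3} \left(-78\right) = \frac{\sqrt{5 - 72}}{3} \left(-78\right) = \frac{\sqrt{-67}}{3} \left(-78\right) = \frac{i \sqrt{67}}{3} \left(-78\right) = - 26 i \sqrt{67}$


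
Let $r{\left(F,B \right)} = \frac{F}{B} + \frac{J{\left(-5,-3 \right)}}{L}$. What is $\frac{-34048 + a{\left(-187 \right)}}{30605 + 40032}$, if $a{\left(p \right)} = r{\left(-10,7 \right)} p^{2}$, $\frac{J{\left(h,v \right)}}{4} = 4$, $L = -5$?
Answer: $- \frac{6856658}{2472295} \approx -2.7734$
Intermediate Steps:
$J{\left(h,v \right)} = 16$ ($J{\left(h,v \right)} = 4 \cdot 4 = 16$)
$r{\left(F,B \right)} = - \frac{16}{5} + \frac{F}{B}$ ($r{\left(F,B \right)} = \frac{F}{B} + \frac{16}{-5} = \frac{F}{B} + 16 \left(- \frac{1}{5}\right) = \frac{F}{B} - \frac{16}{5} = - \frac{16}{5} + \frac{F}{B}$)
$a{\left(p \right)} = - \frac{162 p^{2}}{35}$ ($a{\left(p \right)} = \left(- \frac{16}{5} - \frac{10}{7}\right) p^{2} = - \frac{162 p^{2}}{35}$)
$\frac{-34048 + a{\left(-187 \right)}}{30605 + 40032} = \frac{-34048 - \frac{162 \left(-187\right)^{2}}{35}}{30605 + 40032} = \frac{-34048 - \frac{5664978}{35}}{70637} = \left(-34048 - \frac{5664978}{35}\right) \frac{1}{70637} = \left(- \frac{6856658}{35}\right) \frac{1}{70637} = - \frac{6856658}{2472295}$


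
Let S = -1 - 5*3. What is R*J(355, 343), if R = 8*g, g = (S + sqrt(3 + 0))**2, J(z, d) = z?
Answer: 735560 - 90880*sqrt(3) ≈ 5.7815e+5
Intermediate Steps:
S = -16 (S = -1 - 15 = -16)
g = (-16 + sqrt(3))**2 (g = (-16 + sqrt(3 + 0))**2 = (-16 + sqrt(3))**2 ≈ 203.57)
R = 8*(16 - sqrt(3))**2 ≈ 1628.6
R*J(355, 343) = (2072 - 256*sqrt(3))*355 = 735560 - 90880*sqrt(3)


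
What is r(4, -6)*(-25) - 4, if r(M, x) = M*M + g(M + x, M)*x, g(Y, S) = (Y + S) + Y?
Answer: -404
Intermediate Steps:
g(Y, S) = S + 2*Y (g(Y, S) = (S + Y) + Y = S + 2*Y)
r(M, x) = M² + x*(2*x + 3*M) (r(M, x) = M*M + (M + 2*(M + x))*x = M² + (M + (2*M + 2*x))*x = M² + (2*x + 3*M)*x = M² + x*(2*x + 3*M))
r(4, -6)*(-25) - 4 = (4² - 6*(2*(-6) + 3*4))*(-25) - 4 = (16 - 6*(-12 + 12))*(-25) - 4 = (16 - 6*0)*(-25) - 4 = (16 + 0)*(-25) - 4 = 16*(-25) - 4 = -400 - 4 = -404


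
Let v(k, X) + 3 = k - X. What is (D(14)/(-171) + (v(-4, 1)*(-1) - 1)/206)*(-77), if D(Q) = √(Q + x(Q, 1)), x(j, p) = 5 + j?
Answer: -539/206 + 77*√33/171 ≈ -0.029772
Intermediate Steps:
v(k, X) = -3 + k - X (v(k, X) = -3 + (k - X) = -3 + k - X)
D(Q) = √(5 + 2*Q) (D(Q) = √(Q + (5 + Q)) = √(5 + 2*Q))
(D(14)/(-171) + (v(-4, 1)*(-1) - 1)/206)*(-77) = (√(5 + 2*14)/(-171) + ((-3 - 4 - 1*1)*(-1) - 1)/206)*(-77) = (√(5 + 28)*(-1/171) + ((-3 - 4 - 1)*(-1) - 1)*(1/206))*(-77) = (√33*(-1/171) + (-8*(-1) - 1)*(1/206))*(-77) = (-√33/171 + (8 - 1)*(1/206))*(-77) = (-√33/171 + 7*(1/206))*(-77) = (-√33/171 + 7/206)*(-77) = (7/206 - √33/171)*(-77) = -539/206 + 77*√33/171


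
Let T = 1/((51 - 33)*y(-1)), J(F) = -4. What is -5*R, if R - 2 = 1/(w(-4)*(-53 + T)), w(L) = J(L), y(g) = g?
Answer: -3829/382 ≈ -10.024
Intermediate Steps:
w(L) = -4
T = -1/18 (T = 1/((51 - 33)*(-1)) = -1/18 ≈ -0.055556)
R = 3829/1910 (R = 2 + 1/(-4*(-53 - 1/18)) = 2 + 1/(-4*(-955/18)) = 2 + 1/(1910/9) = 2 + 9/1910 = 3829/1910 ≈ 2.0047)
-5*R = -5*3829/1910 = -3829/382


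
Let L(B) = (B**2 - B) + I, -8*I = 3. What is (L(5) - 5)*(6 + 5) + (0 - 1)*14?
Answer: 1175/8 ≈ 146.88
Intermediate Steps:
I = -3/8 (I = -1/8*3 = -3/8 ≈ -0.37500)
L(B) = -3/8 + B**2 - B (L(B) = (B**2 - B) - 3/8 = -3/8 + B**2 - B)
(L(5) - 5)*(6 + 5) + (0 - 1)*14 = ((-3/8 + 5**2 - 1*5) - 5)*(6 + 5) + (0 - 1)*14 = ((-3/8 + 25 - 5) - 5)*11 - 1*14 = (157/8 - 5)*11 - 14 = (117/8)*11 - 14 = 1287/8 - 14 = 1175/8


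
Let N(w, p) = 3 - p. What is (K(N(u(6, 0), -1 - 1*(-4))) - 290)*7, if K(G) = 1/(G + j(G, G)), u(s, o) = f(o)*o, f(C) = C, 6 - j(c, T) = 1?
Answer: -10143/5 ≈ -2028.6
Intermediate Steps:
j(c, T) = 5 (j(c, T) = 6 - 1*1 = 6 - 1 = 5)
u(s, o) = o² (u(s, o) = o*o = o²)
K(G) = 1/(5 + G) (K(G) = 1/(G + 5) = 1/(5 + G))
(K(N(u(6, 0), -1 - 1*(-4))) - 290)*7 = (1/(5 + (3 - (-1 - 1*(-4)))) - 290)*7 = (1/(5 + (3 - (-1 + 4))) - 290)*7 = (1/(5 + (3 - 1*3)) - 290)*7 = (1/(5 + (3 - 3)) - 290)*7 = (1/(5 + 0) - 290)*7 = (1/5 - 290)*7 = (⅕ - 290)*7 = -1449/5*7 = -10143/5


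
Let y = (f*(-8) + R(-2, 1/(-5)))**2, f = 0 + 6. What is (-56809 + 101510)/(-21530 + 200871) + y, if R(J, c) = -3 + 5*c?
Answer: 484982765/179341 ≈ 2704.3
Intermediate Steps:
f = 6
y = 2704 (y = (6*(-8) + (-3 + 5/(-5)))**2 = (-48 + (-3 + 5*(-1/5)))**2 = (-48 + (-3 - 1))**2 = (-48 - 4)**2 = (-52)**2 = 2704)
(-56809 + 101510)/(-21530 + 200871) + y = (-56809 + 101510)/(-21530 + 200871) + 2704 = 44701/179341 + 2704 = 484982765/179341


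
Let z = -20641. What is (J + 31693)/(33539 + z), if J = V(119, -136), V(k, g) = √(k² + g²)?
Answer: 31693/12898 + 17*√113/12898 ≈ 2.4712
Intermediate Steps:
V(k, g) = √(g² + k²)
J = 17*√113 (J = √((-136)² + 119²) = √(18496 + 14161) = √32657 = 17*√113 ≈ 180.71)
(J + 31693)/(33539 + z) = (17*√113 + 31693)/(33539 - 20641) = (31693 + 17*√113)/12898 = (31693 + 17*√113)*(1/12898) = 31693/12898 + 17*√113/12898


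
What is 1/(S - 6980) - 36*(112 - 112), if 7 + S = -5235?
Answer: -1/12222 ≈ -8.1820e-5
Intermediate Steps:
S = -5242 (S = -7 - 5235 = -5242)
1/(S - 6980) - 36*(112 - 112) = 1/(-5242 - 6980) - 36*(112 - 112) = 1/(-12222) - 36*0 = -1/12222 - 1*0 = -1/12222 + 0 = -1/12222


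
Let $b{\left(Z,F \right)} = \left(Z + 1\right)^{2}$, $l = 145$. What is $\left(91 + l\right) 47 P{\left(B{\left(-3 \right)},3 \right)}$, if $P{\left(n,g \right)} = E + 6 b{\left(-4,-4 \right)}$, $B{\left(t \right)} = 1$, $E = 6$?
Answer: $665520$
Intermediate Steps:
$b{\left(Z,F \right)} = \left(1 + Z\right)^{2}$
$P{\left(n,g \right)} = 60$ ($P{\left(n,g \right)} = 6 + 6 \left(1 - 4\right)^{2} = 6 + 6 \left(-3\right)^{2} = 6 + 6 \cdot 9 = 6 + 54 = 60$)
$\left(91 + l\right) 47 P{\left(B{\left(-3 \right)},3 \right)} = \left(91 + 145\right) 47 \cdot 60 = 236 \cdot 2820 = 665520$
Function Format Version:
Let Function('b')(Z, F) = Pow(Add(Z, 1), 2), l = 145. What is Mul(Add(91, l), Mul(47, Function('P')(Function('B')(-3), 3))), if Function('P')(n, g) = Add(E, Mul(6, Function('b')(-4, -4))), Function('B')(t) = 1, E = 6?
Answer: 665520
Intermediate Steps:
Function('b')(Z, F) = Pow(Add(1, Z), 2)
Function('P')(n, g) = 60 (Function('P')(n, g) = Add(6, Mul(6, Pow(Add(1, -4), 2))) = Add(6, Mul(6, Pow(-3, 2))) = Add(6, Mul(6, 9)) = Add(6, 54) = 60)
Mul(Add(91, l), Mul(47, Function('P')(Function('B')(-3), 3))) = Mul(Add(91, 145), Mul(47, 60)) = Mul(236, 2820) = 665520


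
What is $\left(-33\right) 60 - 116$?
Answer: $-2096$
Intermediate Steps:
$\left(-33\right) 60 - 116 = -1980 - 116 = -2096$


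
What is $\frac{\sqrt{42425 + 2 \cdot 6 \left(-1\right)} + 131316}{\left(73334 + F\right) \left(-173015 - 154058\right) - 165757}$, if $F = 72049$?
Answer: $- \frac{32829}{11887754929} - \frac{\sqrt{42413}}{47551019716} \approx -2.7659 \cdot 10^{-6}$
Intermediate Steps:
$\frac{\sqrt{42425 + 2 \cdot 6 \left(-1\right)} + 131316}{\left(73334 + F\right) \left(-173015 - 154058\right) - 165757} = \frac{\sqrt{42425 + 2 \cdot 6 \left(-1\right)} + 131316}{\left(73334 + 72049\right) \left(-173015 - 154058\right) - 165757} = \frac{\sqrt{42425 + 12 \left(-1\right)} + 131316}{145383 \left(-327073\right) - 165757} = \frac{\sqrt{42425 - 12} + 131316}{-47550853959 - 165757} = \frac{\sqrt{42413} + 131316}{-47551019716} = \left(131316 + \sqrt{42413}\right) \left(- \frac{1}{47551019716}\right) = - \frac{32829}{11887754929} - \frac{\sqrt{42413}}{47551019716}$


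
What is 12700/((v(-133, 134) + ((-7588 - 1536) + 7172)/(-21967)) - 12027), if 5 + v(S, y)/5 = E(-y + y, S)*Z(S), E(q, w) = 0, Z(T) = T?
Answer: -69745225/66186083 ≈ -1.0538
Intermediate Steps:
v(S, y) = -25 (v(S, y) = -25 + 5*(0*S) = -25 + 5*0 = -25 + 0 = -25)
12700/((v(-133, 134) + ((-7588 - 1536) + 7172)/(-21967)) - 12027) = 12700/((-25 + ((-7588 - 1536) + 7172)/(-21967)) - 12027) = 12700/((-25 + (-9124 + 7172)*(-1/21967)) - 12027) = 12700/((-25 - 1952*(-1/21967)) - 12027) = 12700/((-25 + 1952/21967) - 12027) = 12700/(-547223/21967 - 12027) = 12700/(-264744332/21967) = 12700*(-21967/264744332) = -69745225/66186083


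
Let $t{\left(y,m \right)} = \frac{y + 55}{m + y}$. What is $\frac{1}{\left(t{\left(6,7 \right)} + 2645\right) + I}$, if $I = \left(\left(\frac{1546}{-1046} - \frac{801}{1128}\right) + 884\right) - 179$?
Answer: $\frac{2556424}{8570422171} \approx 0.00029828$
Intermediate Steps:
$t{\left(y,m \right)} = \frac{55 + y}{m + y}$
$I = \frac{138206551}{196648}$ ($I = \left(\left(1546 \left(- \frac{1}{1046}\right) - \frac{267}{376}\right) + 884\right) - 179 = \left(\left(- \frac{773}{523} - \frac{267}{376}\right) + 884\right) - 179 = \left(- \frac{430289}{196648} + 884\right) - 179 = \frac{173406543}{196648} - 179 = \frac{138206551}{196648} \approx 702.81$)
$\frac{1}{\left(t{\left(6,7 \right)} + 2645\right) + I} = \frac{1}{\left(\frac{55 + 6}{7 + 6} + 2645\right) + \frac{138206551}{196648}} = \frac{1}{\left(\frac{1}{13} \cdot 61 + 2645\right) + \frac{138206551}{196648}} = \frac{1}{\left(\frac{61}{13} + 2645\right) + \frac{138206551}{196648}} = \frac{1}{\frac{34446}{13} + \frac{138206551}{196648}} = \frac{1}{\frac{8570422171}{2556424}} = \frac{2556424}{8570422171}$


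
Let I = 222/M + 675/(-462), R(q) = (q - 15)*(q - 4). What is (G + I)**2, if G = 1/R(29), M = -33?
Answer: 5067001/75625 ≈ 67.002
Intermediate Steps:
R(q) = (-15 + q)*(-4 + q)
I = -1261/154 (I = 222/(-33) + 675/(-462) = 222*(-1/33) + 675*(-1/462) = -74/11 - 225/154 = -1261/154 ≈ -8.1883)
G = 1/350 (G = 1/(60 + 29**2 - 19*29) = 1/(60 + 841 - 551) = 1/350 ≈ 0.0028571)
(G + I)**2 = (1/350 - 1261/154)**2 = (-2251/275)**2 = 5067001/75625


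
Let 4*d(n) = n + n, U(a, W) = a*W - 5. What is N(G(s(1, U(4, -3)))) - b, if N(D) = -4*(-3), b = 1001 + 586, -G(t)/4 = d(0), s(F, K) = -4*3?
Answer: -1575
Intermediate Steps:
U(a, W) = -5 + W*a (U(a, W) = W*a - 5 = -5 + W*a)
d(n) = n/2 (d(n) = (n + n)/4 = (2*n)/4 = n/2)
s(F, K) = -12
G(t) = 0 (G(t) = -2*0 = -4*0 = 0)
b = 1587
N(D) = 12
N(G(s(1, U(4, -3)))) - b = 12 - 1*1587 = 12 - 1587 = -1575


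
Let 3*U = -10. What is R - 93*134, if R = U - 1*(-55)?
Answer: -37231/3 ≈ -12410.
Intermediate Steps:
U = -10/3 (U = (1/3)*(-10) = -10/3 ≈ -3.3333)
R = 155/3 (R = -10/3 - 1*(-55) = -10/3 + 55 = 155/3 ≈ 51.667)
R - 93*134 = 155/3 - 93*134 = 155/3 - 12462 = -37231/3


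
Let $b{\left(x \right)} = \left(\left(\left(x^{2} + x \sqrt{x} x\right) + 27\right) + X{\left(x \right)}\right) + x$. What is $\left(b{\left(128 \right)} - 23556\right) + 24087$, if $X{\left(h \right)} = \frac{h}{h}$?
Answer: $17071 + 131072 \sqrt{2} \approx 2.0243 \cdot 10^{5}$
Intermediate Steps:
$X{\left(h \right)} = 1$
$b{\left(x \right)} = 28 + x + x^{2} + x^{\frac{5}{2}}$ ($b{\left(x \right)} = \left(\left(\left(x^{2} + x \sqrt{x} x\right) + 27\right) + 1\right) + x = \left(\left(\left(x^{2} + x^{\frac{3}{2}} x\right) + 27\right) + 1\right) + x = \left(\left(\left(x^{2} + x^{\frac{5}{2}}\right) + 27\right) + 1\right) + x = \left(\left(27 + x^{2} + x^{\frac{5}{2}}\right) + 1\right) + x = \left(28 + x^{2} + x^{\frac{5}{2}}\right) + x = 28 + x + x^{2} + x^{\frac{5}{2}}$)
$\left(b{\left(128 \right)} - 23556\right) + 24087 = \left(\left(28 + 128 + 128^{2} + 128^{\frac{5}{2}}\right) - 23556\right) + 24087 = \left(\left(28 + 128 + 16384 + 131072 \sqrt{2}\right) - 23556\right) + 24087 = \left(\left(16540 + 131072 \sqrt{2}\right) - 23556\right) + 24087 = \left(-7016 + 131072 \sqrt{2}\right) + 24087 = 17071 + 131072 \sqrt{2}$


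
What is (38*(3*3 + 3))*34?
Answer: 15504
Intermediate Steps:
(38*(3*3 + 3))*34 = (38*(9 + 3))*34 = (38*12)*34 = 456*34 = 15504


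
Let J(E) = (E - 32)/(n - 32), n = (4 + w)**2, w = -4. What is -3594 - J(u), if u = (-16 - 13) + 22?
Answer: -115047/32 ≈ -3595.2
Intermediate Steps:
n = 0 (n = (4 - 4)**2 = 0**2 = 0)
u = -7 (u = -29 + 22 = -7)
J(E) = 1 - E/32 (J(E) = (E - 32)/(0 - 32) = (-32 + E)/(-32) = (-32 + E)*(-1/32) = 1 - E/32)
-3594 - J(u) = -3594 - (1 - 1/32*(-7)) = -3594 - (1 + 7/32) = -3594 - 1*39/32 = -3594 - 39/32 = -115047/32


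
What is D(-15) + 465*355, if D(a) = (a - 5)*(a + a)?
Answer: 165675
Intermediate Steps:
D(a) = 2*a*(-5 + a) (D(a) = (-5 + a)*(2*a) = 2*a*(-5 + a))
D(-15) + 465*355 = 2*(-15)*(-5 - 15) + 465*355 = 2*(-15)*(-20) + 165075 = 600 + 165075 = 165675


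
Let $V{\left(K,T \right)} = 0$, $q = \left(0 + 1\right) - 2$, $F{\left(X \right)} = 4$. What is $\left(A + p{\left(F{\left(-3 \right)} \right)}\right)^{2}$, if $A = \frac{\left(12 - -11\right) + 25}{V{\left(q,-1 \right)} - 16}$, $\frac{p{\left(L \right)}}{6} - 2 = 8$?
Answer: $3249$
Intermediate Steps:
$q = -1$ ($q = 1 - 2 = -1$)
$p{\left(L \right)} = 60$ ($p{\left(L \right)} = 12 + 6 \cdot 8 = 12 + 48 = 60$)
$A = -3$ ($A = \frac{\left(12 - -11\right) + 25}{0 - 16} = \frac{\left(12 + 11\right) + 25}{-16} = \left(23 + 25\right) \left(- \frac{1}{16}\right) = 48 \left(- \frac{1}{16}\right) = -3$)
$\left(A + p{\left(F{\left(-3 \right)} \right)}\right)^{2} = \left(-3 + 60\right)^{2} = 57^{2} = 3249$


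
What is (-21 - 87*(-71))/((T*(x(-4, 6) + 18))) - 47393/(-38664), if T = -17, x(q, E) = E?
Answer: -9111635/657288 ≈ -13.862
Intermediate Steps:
(-21 - 87*(-71))/((T*(x(-4, 6) + 18))) - 47393/(-38664) = (-21 - 87*(-71))/((-17*(6 + 18))) - 47393/(-38664) = (-21 + 6177)/((-17*24)) - 47393*(-1/38664) = 6156/(-408) + 47393/38664 = 6156*(-1/408) + 47393/38664 = -513/34 + 47393/38664 = -9111635/657288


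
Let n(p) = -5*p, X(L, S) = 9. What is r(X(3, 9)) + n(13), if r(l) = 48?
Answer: -17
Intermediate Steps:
r(X(3, 9)) + n(13) = 48 - 5*13 = 48 - 65 = -17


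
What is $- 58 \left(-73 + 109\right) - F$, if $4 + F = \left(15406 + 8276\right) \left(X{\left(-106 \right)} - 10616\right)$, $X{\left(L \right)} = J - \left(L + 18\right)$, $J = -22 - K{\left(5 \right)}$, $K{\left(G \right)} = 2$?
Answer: $249890380$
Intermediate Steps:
$J = -24$ ($J = -22 - 2 = -24$)
$X{\left(L \right)} = -42 - L$ ($X{\left(L \right)} = -24 - \left(L + 18\right) = -24 - \left(18 + L\right) = -42 - L$)
$F = -249892468$ ($F = -4 + \left(15406 + 8276\right) \left(\left(-42 - -106\right) - 10616\right) = -4 + 23682 \left(\left(-42 + 106\right) - 10616\right) = -4 + 23682 \left(64 - 10616\right) = -4 + 23682 \left(-10552\right) = -4 - 249892464 = -249892468$)
$- 58 \left(-73 + 109\right) - F = - 58 \left(-73 + 109\right) - -249892468 = \left(-58\right) 36 + 249892468 = -2088 + 249892468 = 249890380$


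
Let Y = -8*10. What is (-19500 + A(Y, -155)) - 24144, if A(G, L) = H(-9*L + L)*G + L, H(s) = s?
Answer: -142999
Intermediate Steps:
Y = -80
A(G, L) = L - 8*G*L (A(G, L) = (-9*L + L)*G + L = (-8*L)*G + L = -8*G*L + L = L - 8*G*L)
(-19500 + A(Y, -155)) - 24144 = (-19500 - 155*(1 - 8*(-80))) - 24144 = (-19500 - 155*(1 + 640)) - 24144 = (-19500 - 155*641) - 24144 = (-19500 - 99355) - 24144 = -118855 - 24144 = -142999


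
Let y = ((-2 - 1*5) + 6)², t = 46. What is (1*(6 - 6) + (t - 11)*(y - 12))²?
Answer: 148225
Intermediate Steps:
y = 1 (y = ((-2 - 5) + 6)² = (-7 + 6)² = (-1)² = 1)
(1*(6 - 6) + (t - 11)*(y - 12))² = (1*(6 - 6) + (46 - 11)*(1 - 12))² = (1*0 + 35*(-11))² = (0 - 385)² = (-385)² = 148225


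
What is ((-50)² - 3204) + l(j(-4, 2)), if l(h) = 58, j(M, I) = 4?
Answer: -646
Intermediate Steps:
((-50)² - 3204) + l(j(-4, 2)) = ((-50)² - 3204) + 58 = (2500 - 3204) + 58 = -704 + 58 = -646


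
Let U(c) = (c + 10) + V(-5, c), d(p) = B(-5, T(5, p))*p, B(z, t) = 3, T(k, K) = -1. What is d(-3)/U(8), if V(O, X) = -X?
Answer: -9/10 ≈ -0.90000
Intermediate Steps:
d(p) = 3*p
U(c) = 10 (U(c) = (c + 10) - c = (10 + c) - c = 10)
d(-3)/U(8) = (3*(-3))/10 = -9*⅒ = -9/10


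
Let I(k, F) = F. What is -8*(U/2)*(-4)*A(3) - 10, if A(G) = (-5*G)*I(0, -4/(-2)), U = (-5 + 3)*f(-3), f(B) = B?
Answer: -2890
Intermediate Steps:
U = 6 (U = (-5 + 3)*(-3) = -2*(-3) = 6)
A(G) = -10*G (A(G) = (-5*G)*(-4/(-2)) = (-5*G)*(-4*(-1/2)) = -5*G*2 = -10*G)
-8*(U/2)*(-4)*A(3) - 10 = -8*(6/2)*(-4)*(-10*3) - 10 = -8*(6*(1/2))*(-4)*(-30) - 10 = -8*3*(-4)*(-30) - 10 = -(-96)*(-30) - 10 = -8*360 - 10 = -2880 - 10 = -2890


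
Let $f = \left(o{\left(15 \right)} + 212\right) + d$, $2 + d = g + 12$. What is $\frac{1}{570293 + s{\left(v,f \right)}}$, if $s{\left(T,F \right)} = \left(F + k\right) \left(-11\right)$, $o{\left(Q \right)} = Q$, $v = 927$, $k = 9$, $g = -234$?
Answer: $\frac{1}{570161} \approx 1.7539 \cdot 10^{-6}$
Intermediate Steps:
$d = -224$ ($d = -2 + \left(-234 + 12\right) = -2 - 222 = -224$)
$f = 3$ ($f = \left(15 + 212\right) - 224 = 227 - 224 = 3$)
$s{\left(T,F \right)} = -99 - 11 F$ ($s{\left(T,F \right)} = \left(F + 9\right) \left(-11\right) = \left(9 + F\right) \left(-11\right) = -99 - 11 F$)
$\frac{1}{570293 + s{\left(v,f \right)}} = \frac{1}{570293 - 132} = \frac{1}{570161}$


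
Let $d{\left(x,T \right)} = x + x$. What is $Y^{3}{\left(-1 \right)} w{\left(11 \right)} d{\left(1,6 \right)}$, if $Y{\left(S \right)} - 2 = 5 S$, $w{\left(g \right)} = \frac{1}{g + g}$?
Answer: $- \frac{27}{11} \approx -2.4545$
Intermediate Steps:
$w{\left(g \right)} = \frac{1}{2 g}$
$Y{\left(S \right)} = 2 + 5 S$
$d{\left(x,T \right)} = 2 x$
$Y^{3}{\left(-1 \right)} w{\left(11 \right)} d{\left(1,6 \right)} = \left(2 + 5 \left(-1\right)\right)^{3} \frac{1}{2 \cdot 11} \cdot 2 \cdot 1 = \left(2 - 5\right)^{3} \cdot \frac{1}{2} \cdot \frac{1}{11} \cdot 2 = \left(-3\right)^{3} \cdot \frac{1}{22} \cdot 2 = \left(-27\right) \frac{1}{22} \cdot 2 = \left(- \frac{27}{22}\right) 2 = - \frac{27}{11}$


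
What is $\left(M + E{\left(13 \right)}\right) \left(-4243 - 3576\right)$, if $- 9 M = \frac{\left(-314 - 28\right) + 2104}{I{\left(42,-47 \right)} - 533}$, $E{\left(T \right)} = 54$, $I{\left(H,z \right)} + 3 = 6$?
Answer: $- \frac{1013897549}{2385} \approx -4.2511 \cdot 10^{5}$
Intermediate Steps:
$I{\left(H,z \right)} = 3$ ($I{\left(H,z \right)} = -3 + 6 = 3$)
$M = \frac{881}{2385}$ ($M = - \frac{\left(\left(-314 - 28\right) + 2104\right) \frac{1}{3 - 533}}{9} = - \frac{\left(\left(-314 - 28\right) + 2104\right) \frac{1}{-530}}{9} = - \frac{\left(-342 + 2104\right) \left(- \frac{1}{530}\right)}{9} = - \frac{1762 \left(- \frac{1}{530}\right)}{9} = \left(- \frac{1}{9}\right) \left(- \frac{881}{265}\right) = \frac{881}{2385} \approx 0.36939$)
$\left(M + E{\left(13 \right)}\right) \left(-4243 - 3576\right) = \left(\frac{881}{2385} + 54\right) \left(-4243 - 3576\right) = \frac{129671}{2385} \left(-7819\right) = - \frac{1013897549}{2385}$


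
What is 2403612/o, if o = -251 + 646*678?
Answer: 2403612/437737 ≈ 5.4910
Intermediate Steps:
o = 437737 (o = -251 + 437988 = 437737)
2403612/o = 2403612/437737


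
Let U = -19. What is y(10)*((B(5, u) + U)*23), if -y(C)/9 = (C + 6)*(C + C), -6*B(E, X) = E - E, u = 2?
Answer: 1258560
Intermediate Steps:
B(E, X) = 0 (B(E, X) = -(E - E)/6 = -⅙*0 = 0)
y(C) = -18*C*(6 + C) (y(C) = -9*(C + 6)*(C + C) = -9*(6 + C)*2*C = -18*C*(6 + C))
y(10)*((B(5, u) + U)*23) = (-18*10*(6 + 10))*((0 - 19)*23) = (-18*10*16)*(-19*23) = -2880*(-437) = 1258560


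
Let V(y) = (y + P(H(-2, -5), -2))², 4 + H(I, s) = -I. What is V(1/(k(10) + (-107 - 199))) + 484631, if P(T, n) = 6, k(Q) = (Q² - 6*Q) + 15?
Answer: 30534502656/63001 ≈ 4.8467e+5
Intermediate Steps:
H(I, s) = -4 - I
k(Q) = 15 + Q² - 6*Q
V(y) = (6 + y)² (V(y) = (y + 6)² = (6 + y)²)
V(1/(k(10) + (-107 - 199))) + 484631 = (6 + 1/((15 + 10² - 6*10) + (-107 - 199)))² + 484631 = (6 + 1/((15 + 100 - 60) - 306))² + 484631 = (6 + 1/(55 - 306))² + 484631 = (6 + 1/(-251))² + 484631 = (6 - 1/251)² + 484631 = (1505/251)² + 484631 = 2265025/63001 + 484631 = 30534502656/63001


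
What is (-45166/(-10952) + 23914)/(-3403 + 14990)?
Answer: 130975647/63450412 ≈ 2.0642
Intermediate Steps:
(-45166/(-10952) + 23914)/(-3403 + 14990) = (-45166*(-1/10952) + 23914)/11587 = (22583/5476 + 23914)*(1/11587) = (130975647/5476)*(1/11587) = 130975647/63450412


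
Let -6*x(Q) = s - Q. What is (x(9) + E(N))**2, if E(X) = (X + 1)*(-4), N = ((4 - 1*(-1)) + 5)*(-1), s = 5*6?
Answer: 4225/4 ≈ 1056.3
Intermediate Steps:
s = 30
N = -10 (N = ((4 + 1) + 5)*(-1) = (5 + 5)*(-1) = 10*(-1) = -10)
E(X) = -4 - 4*X (E(X) = (1 + X)*(-4) = -4 - 4*X)
x(Q) = -5 + Q/6 (x(Q) = -(30 - Q)/6 = -5 + Q/6)
(x(9) + E(N))**2 = ((-5 + (1/6)*9) + (-4 - 4*(-10)))**2 = ((-5 + 3/2) + (-4 + 40))**2 = (-7/2 + 36)**2 = (65/2)**2 = 4225/4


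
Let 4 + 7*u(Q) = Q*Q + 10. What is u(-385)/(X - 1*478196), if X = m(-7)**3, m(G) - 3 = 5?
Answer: -148231/3343788 ≈ -0.044330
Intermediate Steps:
m(G) = 8 (m(G) = 3 + 5 = 8)
u(Q) = 6/7 + Q**2/7 (u(Q) = -4/7 + (Q*Q + 10)/7 = -4/7 + (Q**2 + 10)/7 = -4/7 + (10 + Q**2)/7 = -4/7 + (10/7 + Q**2/7) = 6/7 + Q**2/7)
X = 512 (X = 8**3 = 512)
u(-385)/(X - 1*478196) = (6/7 + (1/7)*(-385)**2)/(512 - 1*478196) = (6/7 + (1/7)*148225)/(512 - 478196) = (6/7 + 21175)/(-477684) = (148231/7)*(-1/477684) = -148231/3343788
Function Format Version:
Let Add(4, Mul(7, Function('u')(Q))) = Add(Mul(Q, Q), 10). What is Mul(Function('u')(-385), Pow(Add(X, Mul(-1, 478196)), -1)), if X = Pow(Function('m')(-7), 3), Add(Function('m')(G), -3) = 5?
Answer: Rational(-148231, 3343788) ≈ -0.044330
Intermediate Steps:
Function('m')(G) = 8 (Function('m')(G) = Add(3, 5) = 8)
Function('u')(Q) = Add(Rational(6, 7), Mul(Rational(1, 7), Pow(Q, 2))) (Function('u')(Q) = Add(Rational(-4, 7), Mul(Rational(1, 7), Add(Mul(Q, Q), 10))) = Add(Rational(-4, 7), Mul(Rational(1, 7), Add(Pow(Q, 2), 10))) = Add(Rational(-4, 7), Mul(Rational(1, 7), Add(10, Pow(Q, 2)))) = Add(Rational(-4, 7), Add(Rational(10, 7), Mul(Rational(1, 7), Pow(Q, 2)))) = Add(Rational(6, 7), Mul(Rational(1, 7), Pow(Q, 2))))
X = 512 (X = Pow(8, 3) = 512)
Mul(Function('u')(-385), Pow(Add(X, Mul(-1, 478196)), -1)) = Mul(Add(Rational(6, 7), Mul(Rational(1, 7), Pow(-385, 2))), Pow(Add(512, Mul(-1, 478196)), -1)) = Mul(Add(Rational(6, 7), Mul(Rational(1, 7), 148225)), Pow(Add(512, -478196), -1)) = Mul(Add(Rational(6, 7), 21175), Pow(-477684, -1)) = Mul(Rational(148231, 7), Rational(-1, 477684)) = Rational(-148231, 3343788)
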